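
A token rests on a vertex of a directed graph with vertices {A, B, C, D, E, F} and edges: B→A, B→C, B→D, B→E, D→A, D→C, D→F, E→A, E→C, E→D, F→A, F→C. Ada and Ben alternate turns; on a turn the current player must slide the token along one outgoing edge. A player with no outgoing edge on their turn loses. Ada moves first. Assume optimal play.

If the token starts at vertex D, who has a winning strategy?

Ada wins.

Classify positions by backward induction: terminal positions (no move available) are L. From any other position, the mover wins iff some move reaches an L.
Every edge goes from a vertex to one that appears earlier in the order A, C, F, D, E, B, so processing vertices in that order labels each vertex after all of its successors.
A: no outgoing edge → L
C: no outgoing edge → L
F: W (go to C, an L position)
D: W (go to C, an L position)
E: W (go to C, an L position)
B: W (go to C, an L position)
The starting position D is W: Ada should move to C, handing over an L position.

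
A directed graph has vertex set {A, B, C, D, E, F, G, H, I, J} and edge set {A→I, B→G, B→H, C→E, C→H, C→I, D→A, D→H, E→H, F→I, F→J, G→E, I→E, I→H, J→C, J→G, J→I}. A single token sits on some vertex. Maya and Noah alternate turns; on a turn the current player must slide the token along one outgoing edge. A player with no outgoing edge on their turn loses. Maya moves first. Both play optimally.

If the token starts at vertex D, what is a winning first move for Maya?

Compute win/loss labels from the base case upward. A position with no move is L. Any other position is W if it can reach an L in one move, else L.
Every edge goes from a vertex to one that appears earlier in the order H, E, I, C, G, J, A, B, F, D, so processing vertices in that order labels each vertex after all of its successors.
H: no outgoing edge → L
E: reaches L-position H → W
I: reaches L-position H → W
C: reaches L-position H → W
G: only reaches E(W), which is W → L
J: reaches L-position G → W
A: only reaches I(W), which is W → L
B: reaches L-position G → W
F: only reaches J(W), I(W), all W → L
D: reaches L-position A → W
From D, the L positions reachable in one move are: A, H. Any move reaching one of these is winning.

Move to A.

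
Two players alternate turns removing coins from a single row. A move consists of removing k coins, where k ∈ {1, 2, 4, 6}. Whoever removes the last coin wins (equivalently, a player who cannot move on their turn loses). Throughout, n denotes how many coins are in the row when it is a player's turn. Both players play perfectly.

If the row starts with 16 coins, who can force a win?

The second player wins.

Compute win/loss labels from the base case upward. A position with no move is L. Any other position is W if it can reach an L in one move, else L.
n=0: no move → L
n=1: can move to 0, which is L ⇒ W
n=2: can move to 0, which is L ⇒ W
n=3: moves to 2(W), 1(W); every one is W ⇒ L
n=4: can move to 3, which is L ⇒ W
n=5: can move to 3, which is L ⇒ W
n=6: can move to 0, which is L ⇒ W
n=7: can move to 3, which is L ⇒ W
n=8: moves to 7(W), 6(W), 4(W), 2(W); every one is W ⇒ L
n=9: can move to 8, which is L ⇒ W
n=10: can move to 8, which is L ⇒ W
n=11: moves to 10(W), 9(W), 7(W), 5(W); every one is W ⇒ L
n=12: can move to 11, which is L ⇒ W
n=13: can move to 11, which is L ⇒ W
n=14: can move to 8, which is L ⇒ W
n=15: can move to 11, which is L ⇒ W
n=16: moves to 15(W), 14(W), 12(W), 10(W); every one is W ⇒ L
Every move from 16 reaches a W position, so the mover loses.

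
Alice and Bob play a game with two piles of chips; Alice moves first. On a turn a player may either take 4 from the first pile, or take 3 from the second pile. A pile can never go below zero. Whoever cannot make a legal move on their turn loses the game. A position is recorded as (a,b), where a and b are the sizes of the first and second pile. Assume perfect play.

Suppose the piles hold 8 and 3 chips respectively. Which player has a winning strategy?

Alice wins.

Classify positions by backward induction: terminal positions (no move available) are L. From any other position, the mover wins iff some move reaches an L.
No move ever increases a pile, so every position that can arise here has a ≤ 8 and b ≤ 3; it is enough to label the cells with 0 ≤ a ≤ 8 and 0 ≤ b ≤ 3.
Every move lowers a or b (never raises either), so fill the grid row by row in increasing a, and left to right within a row: each cell's successors are then already labelled.
      b=0  b=1  b=2  b=3
a=0:    L    L    L    W
a=1:    L    L    L    W
a=2:    L    L    L    W
a=3:    L    L    L    W
a=4:    W    W    W    L
a=5:    W    W    W    L
a=6:    W    W    W    L
a=7:    W    W    W    L
a=8:    L    L    L    W
Cells with no legal move (terminal, hence L): (0,0), (0,1), (0,2), (1,0), (1,1), (1,2), (2,0), (2,1), (2,2), (3,0), (3,1), (3,2).
The remaining L cells, each justified by listing all of its moves:
(4,3): L (options (0,3)(W), (4,0)(W) are all W)
(5,3): L (options (1,3)(W), (5,0)(W) are all W)
(6,3): L (options (2,3)(W), (6,0)(W) are all W)
(7,3): L (options (3,3)(W), (7,0)(W) are all W)
(8,0): L (sole option (4,0)(W) is W)
(8,1): L (sole option (4,1)(W) is W)
(8,2): L (sole option (4,2)(W) is W)
Every other cell has at least one move into one of the L cells above, so it is W.
From (8,3) Alice can move to (4,3), reaching an L position.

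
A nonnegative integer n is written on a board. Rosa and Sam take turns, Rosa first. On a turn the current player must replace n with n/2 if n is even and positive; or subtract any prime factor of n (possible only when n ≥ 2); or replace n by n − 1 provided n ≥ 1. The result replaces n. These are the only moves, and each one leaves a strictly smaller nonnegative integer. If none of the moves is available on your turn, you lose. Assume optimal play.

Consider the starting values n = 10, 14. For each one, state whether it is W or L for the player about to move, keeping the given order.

Work bottom-up. With no move the player to move loses. Otherwise the position is W if at least one move leads to an L position for the opponent, and L if every move leads to a W.
n=0: no move → L
n=1: reaches L-position 0 → W
n=2: reaches L-position 0 → W
n=3: reaches L-position 0 → W
n=4: only reaches 2(W), 3(W), all W → L
n=5: reaches L-position 0 → W
n=6: reaches L-position 4 → W
n=7: reaches L-position 0 → W
n=8: reaches L-position 4 → W
n=9: only reaches 6(W), 8(W), all W → L
n=10: reaches L-position 9 → W
n=11: reaches L-position 0 → W
n=12: reaches L-position 9 → W
n=13: reaches L-position 0 → W
n=14: only reaches 7(W), 12(W), 13(W), all W → L

10: W, 14: L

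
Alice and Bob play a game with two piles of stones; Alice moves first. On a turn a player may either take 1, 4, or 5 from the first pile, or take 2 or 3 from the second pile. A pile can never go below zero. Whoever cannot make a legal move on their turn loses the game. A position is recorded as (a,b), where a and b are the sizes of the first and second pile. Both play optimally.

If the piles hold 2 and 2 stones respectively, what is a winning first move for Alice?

Compute win/loss labels from the base case upward. A position with no move is L. Any other position is W if it can reach an L in one move, else L.
No move ever increases a pile, so every position that can arise here has a ≤ 2 and b ≤ 2; it is enough to label the cells with 0 ≤ a ≤ 2 and 0 ≤ b ≤ 2.
Every move lowers a or b (never raises either), so fill the grid row by row in increasing a, and left to right within a row: each cell's successors are then already labelled.
      b=0  b=1  b=2
a=0:    L    L    W
a=1:    W    W    L
a=2:    L    L    W
Cells with no legal move (terminal, hence L): (0,0), (0,1).
The remaining L cells, each justified by listing all of its moves:
(1,2): moves to (0,2)(W), (1,0)(W); every one is W ⇒ L
(2,0): the only move is to (1,0)(W), a W ⇒ L
(2,1): the only move is to (1,1)(W), a W ⇒ L
Every other cell has at least one move into one of the L cells above, so it is W.
From (2,2), the L positions reachable in one move are: (1,2), (2,0). Any move reaching one of these is winning.

Move to (1,2).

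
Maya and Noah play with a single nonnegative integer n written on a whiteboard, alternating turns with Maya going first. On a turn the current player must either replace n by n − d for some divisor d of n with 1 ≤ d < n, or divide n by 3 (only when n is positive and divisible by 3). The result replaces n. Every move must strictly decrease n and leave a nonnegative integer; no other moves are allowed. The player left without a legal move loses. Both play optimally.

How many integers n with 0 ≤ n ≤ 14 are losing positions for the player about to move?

7

Label each position W (a win for the player to move) or L (a loss). A position with no legal move is L; any other position is W exactly when some move reaches an L, and L when every move reaches a W.
n=0: no move → L
n=1: no move → L
n=2: can move to 1, which is L ⇒ W
n=3: can move to 1, which is L ⇒ W
n=4: moves to 2(W), 3(W); every one is W ⇒ L
n=5: can move to 4, which is L ⇒ W
n=6: can move to 4, which is L ⇒ W
n=7: the only move is to 6(W), a W ⇒ L
n=8: can move to 4, which is L ⇒ W
n=9: moves to 3(W), 6(W), 8(W); every one is W ⇒ L
n=10: can move to 9, which is L ⇒ W
n=11: the only move is to 10(W), a W ⇒ L
n=12: can move to 4, which is L ⇒ W
n=13: the only move is to 12(W), a W ⇒ L
n=14: can move to 7, which is L ⇒ W
L entries with 0 ≤ n ≤ 14: n = 0, 1, 4, 7, 9, 11, 13; that makes 7.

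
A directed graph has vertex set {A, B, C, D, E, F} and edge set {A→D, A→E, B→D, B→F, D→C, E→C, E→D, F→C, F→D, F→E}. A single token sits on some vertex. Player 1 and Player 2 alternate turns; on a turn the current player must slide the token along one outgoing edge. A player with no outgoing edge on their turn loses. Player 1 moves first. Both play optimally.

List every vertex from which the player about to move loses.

A, B, C

Work bottom-up. With no move the player to move loses. Otherwise the position is W if at least one move leads to an L position for the opponent, and L if every move leads to a W.
Every edge goes from a vertex to one that appears earlier in the order C, D, E, F, B, A, so processing vertices in that order labels each vertex after all of its successors.
C: no outgoing edge → L
D: W (go to C, an L position)
E: W (go to C, an L position)
F: W (go to C, an L position)
B: L (options F(W), D(W) are all W)
A: L (options E(W), D(W) are all W)
The losing starting vertices are exactly the entries labelled L in this table (3 of them).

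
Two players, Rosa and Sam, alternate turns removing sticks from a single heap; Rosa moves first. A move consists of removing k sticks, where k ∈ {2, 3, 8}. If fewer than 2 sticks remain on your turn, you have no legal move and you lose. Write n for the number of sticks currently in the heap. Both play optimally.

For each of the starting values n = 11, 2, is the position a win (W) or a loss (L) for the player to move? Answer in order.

11: L, 2: W

Positions with no move are L. A position that does have a move is losing for the player to move precisely when every available move leads to a winning position for the opponent. Fill in the labels:
n=0: no move → L
n=1: no move → L
n=2: →0(L), so W
n=3: →1(L), so W
n=4: →1(L), so W
n=5: →3(W), 2(W) — all W, so L
n=6: →4(W), 3(W) — all W, so L
n=7: →5(L), so W
n=8: →6(L), so W
n=9: →6(L), so W
n=10: →8(W), 7(W), 2(W) — all W, so L
n=11: →9(W), 8(W), 3(W) — all W, so L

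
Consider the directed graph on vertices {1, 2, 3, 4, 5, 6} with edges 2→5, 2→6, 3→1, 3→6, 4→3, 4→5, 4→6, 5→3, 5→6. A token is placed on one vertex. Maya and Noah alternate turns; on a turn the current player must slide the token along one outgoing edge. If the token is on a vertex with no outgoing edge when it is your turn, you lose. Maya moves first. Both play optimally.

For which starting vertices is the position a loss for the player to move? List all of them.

Label each position W (a win for the player to move) or L (a loss). A position with no legal move is L; any other position is W exactly when some move reaches an L, and L when every move reaches a W.
Every edge goes from a vertex to one that appears earlier in the order 1, 6, 3, 5, 4, 2, so processing vertices in that order labels each vertex after all of its successors.
1: no outgoing edge → L
6: no outgoing edge → L
3: →6(L), so W
5: →6(L), so W
4: →6(L), so W
2: →6(L), so W
The losing starting vertices are exactly the entries labelled L in this table (2 of them).

1, 6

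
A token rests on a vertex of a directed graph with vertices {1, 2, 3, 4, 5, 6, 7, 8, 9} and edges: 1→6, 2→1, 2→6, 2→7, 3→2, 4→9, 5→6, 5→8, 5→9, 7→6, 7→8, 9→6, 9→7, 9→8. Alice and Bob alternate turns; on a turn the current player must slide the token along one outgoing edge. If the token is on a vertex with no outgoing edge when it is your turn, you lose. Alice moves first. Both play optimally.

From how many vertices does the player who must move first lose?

Work bottom-up. With no move the player to move loses. Otherwise the position is W if at least one move leads to an L position for the opponent, and L if every move leads to a W.
Every edge goes from a vertex to one that appears earlier in the order 8, 6, 7, 1, 2, 9, 4, 3, 5, so processing vertices in that order labels each vertex after all of its successors.
8: no outgoing edge → L
6: no outgoing edge → L
7: W (go to 6, an L position)
1: W (go to 6, an L position)
2: W (go to 6, an L position)
9: W (go to 6, an L position)
4: L (sole option 9(W) is W)
3: L (sole option 2(W) is W)
5: W (go to 6, an L position)
The L vertices are 3, 4, 6, 8; that is 4 in all.

4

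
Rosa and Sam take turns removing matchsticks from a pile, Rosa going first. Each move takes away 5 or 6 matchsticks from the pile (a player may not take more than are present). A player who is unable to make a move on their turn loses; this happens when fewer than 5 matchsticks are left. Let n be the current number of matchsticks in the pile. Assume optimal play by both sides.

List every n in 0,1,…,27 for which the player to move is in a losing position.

0, 1, 2, 3, 4, 11, 12, 13, 14, 15, 22, 23, 24, 25, 26

Label each position W (a win for the player to move) or L (a loss). A position with no legal move is L; any other position is W exactly when some move reaches an L, and L when every move reaches a W.
n=0: no move → L
n=1: no move → L
n=2: no move → L
n=3: no move → L
n=4: no move → L
n=5: →0(L), so W
n=6: →1(L), so W
n=7: →2(L), so W
n=8: →3(L), so W
n=9: →4(L), so W
n=10: →4(L), so W
n=11: →6(W), 5(W) — all W, so L
n=12: →7(W), 6(W) — all W, so L
n=13: →8(W), 7(W) — all W, so L
n=14: →9(W), 8(W) — all W, so L
n=15: →10(W), 9(W) — all W, so L
n=16: →11(L), so W
n=17: →12(L), so W
n=18: →13(L), so W
n=19: →14(L), so W
n=20: →15(L), so W
n=21: →15(L), so W
n=22: →17(W), 16(W) — all W, so L
n=23: →18(W), 17(W) — all W, so L
n=24: →19(W), 18(W) — all W, so L
n=25: →20(W), 19(W) — all W, so L
n=26: →21(W), 20(W) — all W, so L
n=27: →22(L), so W
The losing starting values of n are exactly the entries labelled L in this table (15 of them).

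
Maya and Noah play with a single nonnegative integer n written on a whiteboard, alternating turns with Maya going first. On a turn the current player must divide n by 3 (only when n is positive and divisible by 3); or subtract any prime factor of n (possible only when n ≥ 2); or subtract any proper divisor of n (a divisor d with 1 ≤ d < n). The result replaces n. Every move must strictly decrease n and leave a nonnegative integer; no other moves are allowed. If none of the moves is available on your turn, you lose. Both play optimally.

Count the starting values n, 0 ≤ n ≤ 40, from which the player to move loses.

Classify positions by backward induction: terminal positions (no move available) are L. From any other position, the mover wins iff some move reaches an L.
n=0: no move → L
n=1: no move → L
n=2: W (go to 0, an L position)
n=3: W (go to 0, an L position)
n=4: L (options 2(W), 3(W) are all W)
n=5: W (go to 0, an L position)
n=6: W (go to 4, an L position)
n=7: W (go to 0, an L position)
n=8: W (go to 4, an L position)
n=9: L (options 3(W), 6(W), 8(W) are all W)
n=10: W (go to 9, an L position)
n=11: W (go to 0, an L position)
n=12: W (go to 4, an L position)
n=13: W (go to 0, an L position)
n=14: L (options 7(W), 12(W), 13(W) are all W)
n=15: W (go to 14, an L position)
n=16: W (go to 14, an L position)
n=17: W (go to 0, an L position)
n=18: W (go to 9, an L position)
n=19: W (go to 0, an L position)
n=20: L (options 10(W), 15(W), 16(W), 18(W), 19(W) are all W)
n=21: W (go to 14, an L position)
n=22: W (go to 20, an L position)
n=23: W (go to 0, an L position)
n=24: W (go to 20, an L position)
n=25: W (go to 20, an L position)
n=26: L (options 13(W), 24(W), 25(W) are all W)
n=27: W (go to 9, an L position)
n=28: W (go to 14, an L position)
n=29: W (go to 0, an L position)
n=30: W (go to 20, an L position)
n=31: W (go to 0, an L position)
n=32: L (options 16(W), 24(W), 28(W), 30(W), 31(W) are all W)
n=33: W (go to 32, an L position)
n=34: W (go to 32, an L position)
n=35: L (options 28(W), 30(W), 34(W) are all W)
n=36: W (go to 32, an L position)
n=37: W (go to 0, an L position)
n=38: L (options 19(W), 36(W), 37(W) are all W)
n=39: W (go to 26, an L position)
n=40: W (go to 20, an L position)
L entries with 0 ≤ n ≤ 40: n = 0, 1, 4, 9, 14, 20, 26, 32, 35, 38; that makes 10.

10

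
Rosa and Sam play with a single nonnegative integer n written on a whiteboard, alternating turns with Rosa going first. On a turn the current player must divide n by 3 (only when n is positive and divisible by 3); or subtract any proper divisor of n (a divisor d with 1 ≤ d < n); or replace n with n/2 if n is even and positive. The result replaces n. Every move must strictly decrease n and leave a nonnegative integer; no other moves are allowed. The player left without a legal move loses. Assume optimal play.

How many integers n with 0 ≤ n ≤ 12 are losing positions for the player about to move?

Positions with no move are L. A position that does have a move is losing for the player to move precisely when every available move leads to a winning position for the opponent. Fill in the labels:
n=0: no move → L
n=1: no move → L
n=2: W (go to 1, an L position)
n=3: W (go to 1, an L position)
n=4: L (options 2(W), 3(W) are all W)
n=5: W (go to 4, an L position)
n=6: W (go to 4, an L position)
n=7: L (sole option 6(W) is W)
n=8: W (go to 4, an L position)
n=9: L (options 3(W), 6(W), 8(W) are all W)
n=10: W (go to 9, an L position)
n=11: L (sole option 10(W) is W)
n=12: W (go to 4, an L position)
L entries with 0 ≤ n ≤ 12: n = 0, 1, 4, 7, 9, 11; that makes 6.

6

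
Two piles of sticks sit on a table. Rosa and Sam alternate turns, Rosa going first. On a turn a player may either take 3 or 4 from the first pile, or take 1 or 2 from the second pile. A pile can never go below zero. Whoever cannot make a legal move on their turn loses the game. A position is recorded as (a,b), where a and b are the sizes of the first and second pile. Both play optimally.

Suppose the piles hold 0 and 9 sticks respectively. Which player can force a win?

Sam wins.

Positions with no move are L. A position that does have a move is losing for the player to move precisely when every available move leads to a winning position for the opponent. Fill in the labels:
No move ever increases a pile, so every position that can arise here has a ≤ 0 and b ≤ 9; it is enough to label the cells with 0 ≤ a ≤ 0 and 0 ≤ b ≤ 9.
Every move lowers a or b (never raises either), so fill the grid row by row in increasing a, and left to right within a row: each cell's successors are then already labelled.
      b=0  b=1  b=2  b=3  b=4  b=5  b=6  b=7  b=8  b=9
a=0:    L    W    W    L    W    W    L    W    W    L
Cells with no legal move (terminal, hence L): (0,0).
The remaining L cells, each justified by listing all of its moves:
(0,3): only reaches (0,2)(W), (0,1)(W), all W → L
(0,6): only reaches (0,5)(W), (0,4)(W), all W → L
(0,9): only reaches (0,8)(W), (0,7)(W), all W → L
Every other cell has at least one move into one of the L cells above, so it is W.
The starting position (0,9) is L: whatever Rosa does, the opponent receives a W position.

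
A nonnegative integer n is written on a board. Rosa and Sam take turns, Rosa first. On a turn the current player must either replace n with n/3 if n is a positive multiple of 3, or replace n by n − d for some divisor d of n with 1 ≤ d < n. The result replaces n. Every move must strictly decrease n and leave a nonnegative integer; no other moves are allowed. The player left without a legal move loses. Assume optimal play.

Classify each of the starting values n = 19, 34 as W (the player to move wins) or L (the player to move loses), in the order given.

Compute win/loss labels from the base case upward. A position with no move is L. Any other position is W if it can reach an L in one move, else L.
n=0: no move → L
n=1: no move → L
n=2: W (go to 1, an L position)
n=3: W (go to 1, an L position)
n=4: L (options 2(W), 3(W) are all W)
n=5: W (go to 4, an L position)
n=6: W (go to 4, an L position)
n=7: L (sole option 6(W) is W)
n=8: W (go to 4, an L position)
n=9: L (options 3(W), 6(W), 8(W) are all W)
n=10: W (go to 9, an L position)
n=11: L (sole option 10(W) is W)
n=12: W (go to 4, an L position)
n=13: L (sole option 12(W) is W)
n=14: W (go to 7, an L position)
n=15: L (options 5(W), 10(W), 12(W), 14(W) are all W)
n=16: W (go to 15, an L position)
n=17: L (sole option 16(W) is W)
n=18: W (go to 9, an L position)
n=19: L (sole option 18(W) is W)
n=20: W (go to 15, an L position)
n=21: W (go to 7, an L position)
n=22: W (go to 11, an L position)
n=23: L (sole option 22(W) is W)
n=24: W (go to 23, an L position)
n=25: L (options 20(W), 24(W) are all W)
n=26: W (go to 13, an L position)
n=27: W (go to 9, an L position)
n=28: L (options 14(W), 21(W), 24(W), 26(W), 27(W) are all W)
n=29: W (go to 28, an L position)
n=30: W (go to 15, an L position)
n=31: L (sole option 30(W) is W)
n=32: W (go to 28, an L position)
n=33: W (go to 11, an L position)
n=34: W (go to 17, an L position)

19: L, 34: W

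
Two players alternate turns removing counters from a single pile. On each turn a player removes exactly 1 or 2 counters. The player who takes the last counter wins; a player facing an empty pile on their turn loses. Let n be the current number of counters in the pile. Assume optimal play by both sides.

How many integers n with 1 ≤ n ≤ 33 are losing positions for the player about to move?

11

Build the W/L table. Terminal = L. A non-terminal position is W if it has a move to some L; otherwise it is L.
n=0: no move → L
n=1: →0(L), so W
n=2: →0(L), so W
n=3: →2(W), 1(W) — all W, so L
n=4: →3(L), so W
n=5: →3(L), so W
n=6: →5(W), 4(W) — all W, so L
n=7: →6(L), so W
n=8: →6(L), so W
n=9: →8(W), 7(W) — all W, so L
n=10: →9(L), so W
n=11: →9(L), so W
n=12: →11(W), 10(W) — all W, so L
n=13: →12(L), so W
n=14: →12(L), so W
n=15: →14(W), 13(W) — all W, so L
n=16: →15(L), so W
n=17: →15(L), so W
n=18: →17(W), 16(W) — all W, so L
n=19: →18(L), so W
n=20: →18(L), so W
n=21: →20(W), 19(W) — all W, so L
n=22: →21(L), so W
n=23: →21(L), so W
n=24: →23(W), 22(W) — all W, so L
n=25: →24(L), so W
n=26: →24(L), so W
n=27: →26(W), 25(W) — all W, so L
n=28: →27(L), so W
n=29: →27(L), so W
n=30: →29(W), 28(W) — all W, so L
n=31: →30(L), so W
n=32: →30(L), so W
n=33: →32(W), 31(W) — all W, so L
L entries with 1 ≤ n ≤ 33 (n=0 is outside the asked range and is not counted): n = 3, 6, 9, 12, 15, 18, 21, 24, 27, 30, 33; that makes 11.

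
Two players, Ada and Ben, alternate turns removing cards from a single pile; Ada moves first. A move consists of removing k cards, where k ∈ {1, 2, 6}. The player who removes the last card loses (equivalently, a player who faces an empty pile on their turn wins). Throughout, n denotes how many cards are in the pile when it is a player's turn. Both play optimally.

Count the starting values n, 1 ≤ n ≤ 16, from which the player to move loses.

5

Positions with no move are W. A position that does have a move is losing for the player to move precisely when every available move leads to a winning position for the opponent. Fill in the labels:
n=0: no move; the opponent has just taken the last card and therefore loses → W
n=1: only reaches 0(W), which is W → L
n=2: reaches L-position 1 → W
n=3: reaches L-position 1 → W
n=4: only reaches 3(W), 2(W), all W → L
n=5: reaches L-position 4 → W
n=6: reaches L-position 4 → W
n=7: reaches L-position 1 → W
n=8: only reaches 7(W), 6(W), 2(W), all W → L
n=9: reaches L-position 8 → W
n=10: reaches L-position 8 → W
n=11: only reaches 10(W), 9(W), 5(W), all W → L
n=12: reaches L-position 11 → W
n=13: reaches L-position 11 → W
n=14: reaches L-position 8 → W
n=15: only reaches 14(W), 13(W), 9(W), all W → L
n=16: reaches L-position 15 → W
L entries with 1 ≤ n ≤ 16 (the range starts at n=1): n = 1, 4, 8, 11, 15; that makes 5.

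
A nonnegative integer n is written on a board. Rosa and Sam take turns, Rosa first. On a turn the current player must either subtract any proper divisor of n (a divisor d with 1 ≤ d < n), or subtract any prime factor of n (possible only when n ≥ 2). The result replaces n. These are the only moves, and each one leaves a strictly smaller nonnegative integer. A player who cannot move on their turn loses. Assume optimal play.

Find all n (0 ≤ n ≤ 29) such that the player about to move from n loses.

0, 1, 4, 9, 14, 20, 26

Positions with no move are L. A position that does have a move is losing for the player to move precisely when every available move leads to a winning position for the opponent. Fill in the labels:
n=0: no move → L
n=1: no move → L
n=2: →0(L), so W
n=3: →0(L), so W
n=4: →2(W), 3(W) — all W, so L
n=5: →0(L), so W
n=6: →4(L), so W
n=7: →0(L), so W
n=8: →4(L), so W
n=9: →6(W), 8(W) — all W, so L
n=10: →9(L), so W
n=11: →0(L), so W
n=12: →9(L), so W
n=13: →0(L), so W
n=14: →7(W), 12(W), 13(W) — all W, so L
n=15: →14(L), so W
n=16: →14(L), so W
n=17: →0(L), so W
n=18: →9(L), so W
n=19: →0(L), so W
n=20: →10(W), 15(W), 16(W), 18(W), 19(W) — all W, so L
n=21: →14(L), so W
n=22: →20(L), so W
n=23: →0(L), so W
n=24: →20(L), so W
n=25: →20(L), so W
n=26: →13(W), 24(W), 25(W) — all W, so L
n=27: →26(L), so W
n=28: →14(L), so W
n=29: →0(L), so W
The losing starting values of n are exactly the entries labelled L in this table (7 of them).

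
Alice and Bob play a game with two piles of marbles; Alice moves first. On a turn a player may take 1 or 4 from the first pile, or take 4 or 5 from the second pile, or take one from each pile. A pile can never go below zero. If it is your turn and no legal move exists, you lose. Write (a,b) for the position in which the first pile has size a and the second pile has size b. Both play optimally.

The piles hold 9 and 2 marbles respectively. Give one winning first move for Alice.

Build the W/L table. Terminal = L. A non-terminal position is W if it has a move to some L; otherwise it is L.
No move ever increases a pile, so every position that can arise here has a ≤ 9 and b ≤ 2; it is enough to label the cells with 0 ≤ a ≤ 9 and 0 ≤ b ≤ 2.
Every move lowers a or b (never raises either), so fill the grid row by row in increasing a, and left to right within a row: each cell's successors are then already labelled.
      b=0  b=1  b=2
a=0:    L    L    L
a=1:    W    W    W
a=2:    L    L    L
a=3:    W    W    W
a=4:    W    W    W
a=5:    L    L    L
a=6:    W    W    W
a=7:    L    L    L
a=8:    W    W    W
a=9:    W    W    W
Cells with no legal move (terminal, hence L): (0,0), (0,1), (0,2).
The remaining L cells, each justified by listing all of its moves:
(2,0): only reaches (1,0)(W), which is W → L
(2,1): only reaches (1,1)(W), (1,0)(W), all W → L
(2,2): only reaches (1,2)(W), (1,1)(W), all W → L
(5,0): only reaches (4,0)(W), (1,0)(W), all W → L
(5,1): only reaches (4,1)(W), (1,1)(W), (4,0)(W), all W → L
(5,2): only reaches (4,2)(W), (1,2)(W), (4,1)(W), all W → L
(7,0): only reaches (6,0)(W), (3,0)(W), all W → L
(7,1): only reaches (6,1)(W), (3,1)(W), (6,0)(W), all W → L
(7,2): only reaches (6,2)(W), (3,2)(W), (6,1)(W), all W → L
Every other cell has at least one move into one of the L cells above, so it is W.
From (9,2), the L positions reachable in one move are: (5,2).

Move to (5,2).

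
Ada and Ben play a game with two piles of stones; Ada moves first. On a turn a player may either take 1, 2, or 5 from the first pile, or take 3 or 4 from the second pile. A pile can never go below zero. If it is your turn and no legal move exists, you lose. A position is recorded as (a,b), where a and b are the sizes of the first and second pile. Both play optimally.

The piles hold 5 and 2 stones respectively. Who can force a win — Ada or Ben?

Build the W/L table. Terminal = L. A non-terminal position is W if it has a move to some L; otherwise it is L.
No move ever increases a pile, so every position that can arise here has a ≤ 5 and b ≤ 2; it is enough to label the cells with 0 ≤ a ≤ 5 and 0 ≤ b ≤ 2.
Every move lowers a or b (never raises either), so fill the grid row by row in increasing a, and left to right within a row: each cell's successors are then already labelled.
      b=0  b=1  b=2
a=0:    L    L    L
a=1:    W    W    W
a=2:    W    W    W
a=3:    L    L    L
a=4:    W    W    W
a=5:    W    W    W
Cells with no legal move (terminal, hence L): (0,0), (0,1), (0,2).
The remaining L cells, each justified by listing all of its moves:
(3,0): L (options (2,0)(W), (1,0)(W) are all W)
(3,1): L (options (2,1)(W), (1,1)(W) are all W)
(3,2): L (options (2,2)(W), (1,2)(W) are all W)
Every other cell has at least one move into one of the L cells above, so it is W.
The starting position (5,2) is W: Ada should move to (3,2), handing over an L position.

Ada wins.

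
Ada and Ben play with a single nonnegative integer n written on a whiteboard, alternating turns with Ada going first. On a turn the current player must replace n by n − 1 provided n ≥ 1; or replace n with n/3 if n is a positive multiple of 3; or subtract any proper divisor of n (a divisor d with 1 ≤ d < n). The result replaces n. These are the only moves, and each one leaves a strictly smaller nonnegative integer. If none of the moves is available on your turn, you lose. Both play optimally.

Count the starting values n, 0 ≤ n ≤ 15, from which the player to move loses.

7

Classify positions by backward induction: terminal positions (no move available) are L. From any other position, the mover wins iff some move reaches an L.
n=0: no move → L
n=1: reaches L-position 0 → W
n=2: only reaches 1(W), which is W → L
n=3: reaches L-position 2 → W
n=4: reaches L-position 2 → W
n=5: only reaches 4(W), which is W → L
n=6: reaches L-position 2 → W
n=7: only reaches 6(W), which is W → L
n=8: reaches L-position 7 → W
n=9: only reaches 3(W), 6(W), 8(W), all W → L
n=10: reaches L-position 5 → W
n=11: only reaches 10(W), which is W → L
n=12: reaches L-position 9 → W
n=13: only reaches 12(W), which is W → L
n=14: reaches L-position 7 → W
n=15: reaches L-position 5 → W
L entries with 0 ≤ n ≤ 15: n = 0, 2, 5, 7, 9, 11, 13; that makes 7.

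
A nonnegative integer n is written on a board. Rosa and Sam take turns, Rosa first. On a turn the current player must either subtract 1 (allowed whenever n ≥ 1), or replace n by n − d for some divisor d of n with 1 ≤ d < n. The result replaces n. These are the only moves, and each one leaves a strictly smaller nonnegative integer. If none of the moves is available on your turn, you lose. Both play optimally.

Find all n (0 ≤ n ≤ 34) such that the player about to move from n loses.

0, 2, 5, 7, 9, 11, 13, 15, 17, 19, 21, 23, 25, 27, 29, 31, 33

Use the standard recursion: the mover loses at a terminal position; elsewhere, the mover wins exactly when some move hands the opponent an L position.
n=0: no move → L
n=1: can move to 0, which is L ⇒ W
n=2: the only move is to 1(W), a W ⇒ L
n=3: can move to 2, which is L ⇒ W
n=4: can move to 2, which is L ⇒ W
n=5: the only move is to 4(W), a W ⇒ L
n=6: can move to 5, which is L ⇒ W
n=7: the only move is to 6(W), a W ⇒ L
n=8: can move to 7, which is L ⇒ W
n=9: moves to 6(W), 8(W); every one is W ⇒ L
n=10: can move to 5, which is L ⇒ W
n=11: the only move is to 10(W), a W ⇒ L
n=12: can move to 9, which is L ⇒ W
n=13: the only move is to 12(W), a W ⇒ L
n=14: can move to 7, which is L ⇒ W
n=15: moves to 10(W), 12(W), 14(W); every one is W ⇒ L
n=16: can move to 15, which is L ⇒ W
n=17: the only move is to 16(W), a W ⇒ L
n=18: can move to 9, which is L ⇒ W
n=19: the only move is to 18(W), a W ⇒ L
n=20: can move to 15, which is L ⇒ W
n=21: moves to 14(W), 18(W), 20(W); every one is W ⇒ L
n=22: can move to 11, which is L ⇒ W
n=23: the only move is to 22(W), a W ⇒ L
n=24: can move to 21, which is L ⇒ W
n=25: moves to 20(W), 24(W); every one is W ⇒ L
n=26: can move to 13, which is L ⇒ W
n=27: moves to 18(W), 24(W), 26(W); every one is W ⇒ L
n=28: can move to 21, which is L ⇒ W
n=29: the only move is to 28(W), a W ⇒ L
n=30: can move to 15, which is L ⇒ W
n=31: the only move is to 30(W), a W ⇒ L
n=32: can move to 31, which is L ⇒ W
n=33: moves to 22(W), 30(W), 32(W); every one is W ⇒ L
n=34: can move to 17, which is L ⇒ W
Reading off the rows marked L gives the requested list; there are 17 such values of n.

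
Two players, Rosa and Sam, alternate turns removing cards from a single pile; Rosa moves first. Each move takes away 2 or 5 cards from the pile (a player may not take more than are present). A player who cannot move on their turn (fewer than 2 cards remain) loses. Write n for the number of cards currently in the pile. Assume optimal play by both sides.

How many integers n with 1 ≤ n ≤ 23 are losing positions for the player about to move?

10

Use the standard recursion: the mover loses at a terminal position; elsewhere, the mover wins exactly when some move hands the opponent an L position.
n=0: no move → L
n=1: no move → L
n=2: can move to 0, which is L ⇒ W
n=3: can move to 1, which is L ⇒ W
n=4: the only move is to 2(W), a W ⇒ L
n=5: can move to 0, which is L ⇒ W
n=6: can move to 4, which is L ⇒ W
n=7: moves to 5(W), 2(W); every one is W ⇒ L
n=8: moves to 6(W), 3(W); every one is W ⇒ L
n=9: can move to 7, which is L ⇒ W
n=10: can move to 8, which is L ⇒ W
n=11: moves to 9(W), 6(W); every one is W ⇒ L
n=12: can move to 7, which is L ⇒ W
n=13: can move to 11, which is L ⇒ W
n=14: moves to 12(W), 9(W); every one is W ⇒ L
n=15: moves to 13(W), 10(W); every one is W ⇒ L
n=16: can move to 14, which is L ⇒ W
n=17: can move to 15, which is L ⇒ W
n=18: moves to 16(W), 13(W); every one is W ⇒ L
n=19: can move to 14, which is L ⇒ W
n=20: can move to 18, which is L ⇒ W
n=21: moves to 19(W), 16(W); every one is W ⇒ L
n=22: moves to 20(W), 17(W); every one is W ⇒ L
n=23: can move to 21, which is L ⇒ W
L entries with 1 ≤ n ≤ 23 (n=0 is outside the asked range and is not counted): n = 1, 4, 7, 8, 11, 14, 15, 18, 21, 22; that makes 10.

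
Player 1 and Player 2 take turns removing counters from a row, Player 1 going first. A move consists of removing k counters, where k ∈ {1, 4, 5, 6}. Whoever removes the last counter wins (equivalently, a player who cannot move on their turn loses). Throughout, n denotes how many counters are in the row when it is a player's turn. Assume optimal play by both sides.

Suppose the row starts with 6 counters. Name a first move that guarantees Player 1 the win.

Label each position W (a win for the player to move) or L (a loss). A position with no legal move is L; any other position is W exactly when some move reaches an L, and L when every move reaches a W.
n=0: no move → L
n=1: →0(L), so W
n=2: →1(W) only, which is W, so L
n=3: →2(L), so W
n=4: →0(L), so W
n=5: →0(L), so W
n=6: →2(L), so W
From 6, the L positions reachable in one move are: 2, 0. Any move reaching one of these is winning.

Remove 4, leaving 2.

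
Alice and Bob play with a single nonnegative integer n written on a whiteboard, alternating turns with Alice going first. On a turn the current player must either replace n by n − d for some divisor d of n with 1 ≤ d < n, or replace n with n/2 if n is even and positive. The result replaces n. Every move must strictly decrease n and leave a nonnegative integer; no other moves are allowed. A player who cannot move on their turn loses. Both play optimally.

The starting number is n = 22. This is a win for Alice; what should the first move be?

Positions with no move are L. A position that does have a move is losing for the player to move precisely when every available move leads to a winning position for the opponent. Fill in the labels:
n=0: no move → L
n=1: no move → L
n=2: W (go to 1, an L position)
n=3: L (sole option 2(W) is W)
n=4: W (go to 3, an L position)
n=5: L (sole option 4(W) is W)
n=6: W (go to 3, an L position)
n=7: L (sole option 6(W) is W)
n=8: W (go to 7, an L position)
n=9: L (options 6(W), 8(W) are all W)
n=10: W (go to 5, an L position)
n=11: L (sole option 10(W) is W)
n=12: W (go to 9, an L position)
n=13: L (sole option 12(W) is W)
n=14: W (go to 7, an L position)
n=15: L (options 10(W), 12(W), 14(W) are all W)
n=16: W (go to 15, an L position)
n=17: L (sole option 16(W) is W)
n=18: W (go to 9, an L position)
n=19: L (sole option 18(W) is W)
n=20: W (go to 15, an L position)
n=21: L (options 14(W), 18(W), 20(W) are all W)
n=22: W (go to 11, an L position)
From 22, the L positions reachable in one move are: 11, 21. Any move reaching one of these is winning.

Move to 11.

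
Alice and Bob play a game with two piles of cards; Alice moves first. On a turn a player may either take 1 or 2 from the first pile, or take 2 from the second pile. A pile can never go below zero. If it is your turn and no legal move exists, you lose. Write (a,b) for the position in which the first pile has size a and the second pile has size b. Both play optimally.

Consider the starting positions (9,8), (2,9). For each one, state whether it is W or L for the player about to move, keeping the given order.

(9,8): L, (2,9): W

Classify positions by backward induction: terminal positions (no move available) are L. From any other position, the mover wins iff some move reaches an L.
No move ever increases a pile, so every position that can arise here has a ≤ 9 and b ≤ 9; it is enough to label the cells with 0 ≤ a ≤ 9 and 0 ≤ b ≤ 9.
Every move lowers a or b (never raises either), so fill the grid row by row in increasing a, and left to right within a row: each cell's successors are then already labelled.
      b=0  b=1  b=2  b=3  b=4  b=5  b=6  b=7  b=8  b=9
a=0:    L    L    W    W    L    L    W    W    L    L
a=1:    W    W    L    L    W    W    L    L    W    W
a=2:    W    W    W    W    W    W    W    W    W    W
a=3:    L    L    W    W    L    L    W    W    L    L
a=4:    W    W    L    L    W    W    L    L    W    W
a=5:    W    W    W    W    W    W    W    W    W    W
a=6:    L    L    W    W    L    L    W    W    L    L
a=7:    W    W    L    L    W    W    L    L    W    W
a=8:    W    W    W    W    W    W    W    W    W    W
a=9:    L    L    W    W    L    L    W    W    L    L
Cells with no legal move (terminal, hence L): (0,0), (0,1).
The remaining L cells, each justified by listing all of its moves:
(0,4): →(0,2)(W) only, which is W, so L
(0,5): →(0,3)(W) only, which is W, so L
(0,8): →(0,6)(W) only, which is W, so L
(0,9): →(0,7)(W) only, which is W, so L
(1,2): →(0,2)(W), (1,0)(W) — all W, so L
(1,3): →(0,3)(W), (1,1)(W) — all W, so L
(1,6): →(0,6)(W), (1,4)(W) — all W, so L
(1,7): →(0,7)(W), (1,5)(W) — all W, so L
(3,0): →(2,0)(W), (1,0)(W) — all W, so L
(3,1): →(2,1)(W), (1,1)(W) — all W, so L
(3,4): →(2,4)(W), (1,4)(W), (3,2)(W) — all W, so L
(3,5): →(2,5)(W), (1,5)(W), (3,3)(W) — all W, so L
(3,8): →(2,8)(W), (1,8)(W), (3,6)(W) — all W, so L
(3,9): →(2,9)(W), (1,9)(W), (3,7)(W) — all W, so L
(4,2): →(3,2)(W), (2,2)(W), (4,0)(W) — all W, so L
(4,3): →(3,3)(W), (2,3)(W), (4,1)(W) — all W, so L
(4,6): →(3,6)(W), (2,6)(W), (4,4)(W) — all W, so L
(4,7): →(3,7)(W), (2,7)(W), (4,5)(W) — all W, so L
(6,0): →(5,0)(W), (4,0)(W) — all W, so L
(6,1): →(5,1)(W), (4,1)(W) — all W, so L
(6,4): →(5,4)(W), (4,4)(W), (6,2)(W) — all W, so L
(6,5): →(5,5)(W), (4,5)(W), (6,3)(W) — all W, so L
(6,8): →(5,8)(W), (4,8)(W), (6,6)(W) — all W, so L
(6,9): →(5,9)(W), (4,9)(W), (6,7)(W) — all W, so L
(7,2): →(6,2)(W), (5,2)(W), (7,0)(W) — all W, so L
(7,3): →(6,3)(W), (5,3)(W), (7,1)(W) — all W, so L
(7,6): →(6,6)(W), (5,6)(W), (7,4)(W) — all W, so L
(7,7): →(6,7)(W), (5,7)(W), (7,5)(W) — all W, so L
(9,0): →(8,0)(W), (7,0)(W) — all W, so L
(9,1): →(8,1)(W), (7,1)(W) — all W, so L
(9,4): →(8,4)(W), (7,4)(W), (9,2)(W) — all W, so L
(9,5): →(8,5)(W), (7,5)(W), (9,3)(W) — all W, so L
(9,8): →(8,8)(W), (7,8)(W), (9,6)(W) — all W, so L
(9,9): →(8,9)(W), (7,9)(W), (9,7)(W) — all W, so L
Every other cell has at least one move into one of the L cells above, so it is W.
(9,8): one of the L cells justified above, so L
(2,9): the move to (0,9) reaches an L cell, so W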